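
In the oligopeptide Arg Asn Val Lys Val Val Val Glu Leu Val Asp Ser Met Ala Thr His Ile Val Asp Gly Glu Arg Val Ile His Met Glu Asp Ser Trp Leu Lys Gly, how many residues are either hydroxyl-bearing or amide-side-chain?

Hydroxyl-bearing: S, T, Y. Amide-side-chain: N, Q.
Hydroxyl-bearing residues here: Ser12, Thr15, Ser29 (3).
Amide-side-chain residues here: Asn2 (1).
The two groups share no amino acid, so total = 3 + 1 = 4.

4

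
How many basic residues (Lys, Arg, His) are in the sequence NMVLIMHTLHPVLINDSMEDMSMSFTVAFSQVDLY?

Matching residues: H7, H10.

2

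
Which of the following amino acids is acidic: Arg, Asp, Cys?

Asp

The acidic residues are Asp (D) and Glu (E), whose side chains end in a carboxylate group.
Of the listed options, only Asp belongs to this group.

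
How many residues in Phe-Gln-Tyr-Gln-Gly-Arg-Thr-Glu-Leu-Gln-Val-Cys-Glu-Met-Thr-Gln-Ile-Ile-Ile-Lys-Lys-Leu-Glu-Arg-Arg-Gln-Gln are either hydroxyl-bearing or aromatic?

Hydroxyl-bearing: S, T, Y. Aromatic: F, W, Y.
Hydroxyl-bearing residues here: Tyr3, Thr7, Thr15 (3).
Aromatic residues here: Phe1, Tyr3 (2).
Y is in both groups, so the 1 Y residue must not be double-counted.
Total = 3 + 2 − 1 = 4.

4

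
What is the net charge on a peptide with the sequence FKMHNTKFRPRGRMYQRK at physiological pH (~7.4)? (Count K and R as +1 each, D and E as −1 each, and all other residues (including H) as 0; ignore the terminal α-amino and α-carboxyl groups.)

+7

Positive (K, R): K2, K7, R9, R11, R13, R17, K18 → +7.
Negative (D, E): none → −0.
Net charge = (+7) + (−0) = +7.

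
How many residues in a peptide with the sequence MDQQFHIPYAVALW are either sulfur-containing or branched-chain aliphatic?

Sulfur-containing: C, M. Branched-chain aliphatic: I, L, V.
Sulfur-containing residues here: M1 (1).
Branched-chain aliphatic residues here: I7, V11, L13 (3).
The two groups share no amino acid, so total = 1 + 3 = 4.

4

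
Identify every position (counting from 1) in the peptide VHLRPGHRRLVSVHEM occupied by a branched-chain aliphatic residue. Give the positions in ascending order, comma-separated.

Valine (V), leucine (L), and isoleucine (I) are the branched-chain amino acids.
Matching residues: V1, L3, L10, V11, V13.

1, 3, 10, 11, 13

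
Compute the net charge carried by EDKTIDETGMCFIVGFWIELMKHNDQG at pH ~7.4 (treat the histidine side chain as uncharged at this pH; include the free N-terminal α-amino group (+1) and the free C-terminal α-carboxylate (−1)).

-4

The side chains ionized at physiological pH are Lys/Arg (+1) and Asp/Glu (−1); with His treated as neutral, nothing else contributes.
Positive (K, R): K3, K22 → +2.
Negative (D, E): E1, D2, D6, E7, E19, D25 → −6.
The N-terminus (+1) and C-terminus (−1) cancel.
Net charge = (+2) + (−6) = −4.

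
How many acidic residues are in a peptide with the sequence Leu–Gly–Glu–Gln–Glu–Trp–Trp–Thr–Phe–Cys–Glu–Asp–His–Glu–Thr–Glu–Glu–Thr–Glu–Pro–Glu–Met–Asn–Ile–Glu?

The acidic residues are Asp (D) and Glu (E), whose side chains end in a carboxylate group.
Matching residues: Glu3, Glu5, Glu11, Asp12, Glu14, Glu16, Glu17, Glu19, Glu21, Glu25.

10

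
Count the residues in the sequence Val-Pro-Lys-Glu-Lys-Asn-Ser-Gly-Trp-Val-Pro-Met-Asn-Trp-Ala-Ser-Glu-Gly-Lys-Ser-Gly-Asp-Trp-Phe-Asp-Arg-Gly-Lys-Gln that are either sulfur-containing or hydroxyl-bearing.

4

Sulfur-containing: C, M. Hydroxyl-bearing: S, T, Y.
Sulfur-containing residues here: Met12 (1).
Hydroxyl-bearing residues here: Ser7, Ser16, Ser20 (3).
The two groups share no amino acid, so total = 1 + 3 = 4.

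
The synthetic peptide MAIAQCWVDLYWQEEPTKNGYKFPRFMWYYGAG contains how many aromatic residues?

Phenylalanine (F), tryptophan (W), and tyrosine (Y) have aromatic ring side chains.
Matching residues: W7, Y11, W12, Y21, F23, F26, W28, Y29, Y30.

9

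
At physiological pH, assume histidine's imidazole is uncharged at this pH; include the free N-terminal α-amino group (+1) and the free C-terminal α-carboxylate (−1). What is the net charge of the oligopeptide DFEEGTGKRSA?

At pH ~7.4 the Lys and Arg side chains are protonated (+1), the Asp and Glu side chains are deprotonated (−1), and with His taken as neutral all other side chains carry no charge.
Positive (K, R): K8, R9 → +2.
Negative (D, E): D1, E3, E4 → −3.
The N-terminus (+1) and C-terminus (−1) cancel.
Net charge = (+2) + (−3) = −1.

-1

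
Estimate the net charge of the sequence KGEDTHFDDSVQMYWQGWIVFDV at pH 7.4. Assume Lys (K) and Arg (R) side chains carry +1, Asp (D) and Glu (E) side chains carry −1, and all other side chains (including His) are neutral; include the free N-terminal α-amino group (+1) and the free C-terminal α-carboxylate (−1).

-4

Positive (K, R): K1 → +1.
Negative (D, E): E3, D4, D8, D9, D22 → −5.
The N-terminus (+1) and C-terminus (−1) cancel.
Net charge = (+1) + (−5) = −4.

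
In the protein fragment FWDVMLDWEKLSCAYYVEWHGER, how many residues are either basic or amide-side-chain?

3

Basic: H, K, R. Amide-side-chain: N, Q.
Basic residues here: K10, H20, R23 (3).
Amide-side-chain residues here: none (0).
The two groups share no amino acid, so total = 3 + 0 = 3.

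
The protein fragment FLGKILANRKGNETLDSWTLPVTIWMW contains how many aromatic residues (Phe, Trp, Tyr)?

Matching residues: F1, W18, W25, W27.

4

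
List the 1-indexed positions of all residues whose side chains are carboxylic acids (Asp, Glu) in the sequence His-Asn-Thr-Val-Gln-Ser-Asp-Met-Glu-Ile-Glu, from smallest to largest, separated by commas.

7, 9, 11

Matching residues: Asp7, Glu9, Glu11.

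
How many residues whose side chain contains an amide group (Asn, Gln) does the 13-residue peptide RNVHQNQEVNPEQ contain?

6

Matching residues: N2, Q5, N6, Q7, N10, Q13.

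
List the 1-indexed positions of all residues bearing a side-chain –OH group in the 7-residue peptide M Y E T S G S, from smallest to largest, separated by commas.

2, 4, 5, 7

The –OH-bearing residues are Ser, Thr (aliphatic alcohols), and Tyr (phenol).
Matching residues: Y2, T4, S5, S7.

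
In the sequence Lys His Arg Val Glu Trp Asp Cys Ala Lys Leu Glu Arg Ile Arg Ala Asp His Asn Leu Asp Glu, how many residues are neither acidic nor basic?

Acidic: D, E. Basic: K, R, H. All other residues are neither.
Matching residues: Val4, Trp6, Cys8, Ala9, Leu11, Ile14, Ala16, Asn19, Leu20.

9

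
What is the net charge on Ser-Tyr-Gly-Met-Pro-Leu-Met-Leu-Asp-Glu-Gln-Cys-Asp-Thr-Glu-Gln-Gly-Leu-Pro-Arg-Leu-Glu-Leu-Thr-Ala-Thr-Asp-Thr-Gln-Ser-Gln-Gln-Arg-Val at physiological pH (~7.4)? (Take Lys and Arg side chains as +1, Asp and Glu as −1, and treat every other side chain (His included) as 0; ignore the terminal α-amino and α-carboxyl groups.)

-4

Positive (K, R): Arg20, Arg33 → +2.
Negative (D, E): Asp9, Glu10, Asp13, Glu15, Glu22, Asp27 → −6.
Net charge = (+2) + (−6) = −4.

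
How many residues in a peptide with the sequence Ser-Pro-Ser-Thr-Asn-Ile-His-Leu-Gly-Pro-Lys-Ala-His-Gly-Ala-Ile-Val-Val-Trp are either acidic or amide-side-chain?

1

Acidic: D, E. Amide-side-chain: N, Q.
Acidic residues here: none (0).
Amide-side-chain residues here: Asn5 (1).
The two groups share no amino acid, so total = 0 + 1 = 1.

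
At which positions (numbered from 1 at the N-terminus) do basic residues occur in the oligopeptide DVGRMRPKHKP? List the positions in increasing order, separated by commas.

The basic amino acids are Lys (K), Arg (R), and His (H).
Matching residues: R4, R6, K8, H9, K10.

4, 6, 8, 9, 10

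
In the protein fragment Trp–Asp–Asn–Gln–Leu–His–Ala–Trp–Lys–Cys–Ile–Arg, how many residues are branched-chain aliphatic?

2

Valine (V), leucine (L), and isoleucine (I) are the branched-chain amino acids.
Matching residues: Leu5, Ile11.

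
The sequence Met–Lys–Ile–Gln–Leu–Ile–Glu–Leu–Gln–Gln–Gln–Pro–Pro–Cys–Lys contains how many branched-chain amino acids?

4

Valine (V), leucine (L), and isoleucine (I) are the branched-chain amino acids.
Matching residues: Ile3, Leu5, Ile6, Leu8.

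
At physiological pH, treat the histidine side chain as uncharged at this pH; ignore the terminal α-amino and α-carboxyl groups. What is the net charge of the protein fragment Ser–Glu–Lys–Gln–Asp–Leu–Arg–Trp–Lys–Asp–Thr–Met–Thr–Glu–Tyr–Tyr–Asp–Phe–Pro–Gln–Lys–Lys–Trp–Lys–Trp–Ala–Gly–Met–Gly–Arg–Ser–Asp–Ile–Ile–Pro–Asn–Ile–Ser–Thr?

The side chains ionized at physiological pH are Lys/Arg (+1) and Asp/Glu (−1); with His treated as neutral, nothing else contributes.
Positive (K, R): Lys3, Arg7, Lys9, Lys21, Lys22, Lys24, Arg30 → +7.
Negative (D, E): Glu2, Asp5, Asp10, Glu14, Asp17, Asp32 → −6.
Net charge = (+7) + (−6) = +1.

+1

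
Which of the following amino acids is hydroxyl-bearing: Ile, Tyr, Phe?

S, T, and Y are the three residues with a side-chain hydroxyl.
Of the listed options, only Tyr belongs to this group.

Tyr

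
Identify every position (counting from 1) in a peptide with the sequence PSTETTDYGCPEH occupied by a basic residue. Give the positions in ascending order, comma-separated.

13

The basic amino acids are Lys (K), Arg (R), and His (H).
Matching residues: H13.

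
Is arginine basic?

K, R, and H are the three residues with basic side chains (ε-amine, guanidinium, and imidazole respectively).
Arginine is in this group.

Yes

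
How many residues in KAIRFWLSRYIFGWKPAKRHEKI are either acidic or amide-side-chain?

Acidic: D, E. Amide-side-chain: N, Q.
Acidic residues here: E21 (1).
Amide-side-chain residues here: none (0).
The two groups share no amino acid, so total = 1 + 0 = 1.

1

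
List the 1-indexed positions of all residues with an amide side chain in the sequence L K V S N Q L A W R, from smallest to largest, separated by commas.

5, 6

Only N (asparagine) and Q (glutamine) carry a side-chain carboxamide.
Matching residues: N5, Q6.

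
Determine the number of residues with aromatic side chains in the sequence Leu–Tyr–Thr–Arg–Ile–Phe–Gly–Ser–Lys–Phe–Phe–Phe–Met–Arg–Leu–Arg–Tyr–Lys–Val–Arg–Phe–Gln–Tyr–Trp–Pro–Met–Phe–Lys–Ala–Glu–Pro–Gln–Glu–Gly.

10

F, W, and Y each carry an aromatic ring on the side chain.
Matching residues: Tyr2, Phe6, Phe10, Phe11, Phe12, Tyr17, Phe21, Tyr23, Trp24, Phe27.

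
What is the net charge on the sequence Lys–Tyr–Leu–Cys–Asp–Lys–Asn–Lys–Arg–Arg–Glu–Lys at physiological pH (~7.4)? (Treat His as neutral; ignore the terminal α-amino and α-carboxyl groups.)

The side chains ionized at physiological pH are Lys/Arg (+1) and Asp/Glu (−1); with His treated as neutral, nothing else contributes.
Positive (K, R): Lys1, Lys6, Lys8, Arg9, Arg10, Lys12 → +6.
Negative (D, E): Asp5, Glu11 → −2.
Net charge = (+6) + (−2) = +4.

+4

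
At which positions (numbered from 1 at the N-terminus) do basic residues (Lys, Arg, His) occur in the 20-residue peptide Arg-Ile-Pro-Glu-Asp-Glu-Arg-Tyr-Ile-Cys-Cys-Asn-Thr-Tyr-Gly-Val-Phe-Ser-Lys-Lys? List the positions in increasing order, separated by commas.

Matching residues: Arg1, Arg7, Lys19, Lys20.

1, 7, 19, 20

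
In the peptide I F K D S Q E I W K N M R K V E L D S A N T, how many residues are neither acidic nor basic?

14

Acidic: D, E. Basic: K, R, H. All other residues are neither.
Matching residues: I1, F2, S5, Q6, I8, W9, N11, M12, V15, L17, S19, A20, N21, T22.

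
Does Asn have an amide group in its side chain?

Only N (asparagine) and Q (glutamine) carry a side-chain carboxamide.
Asparagine is in this group.

Yes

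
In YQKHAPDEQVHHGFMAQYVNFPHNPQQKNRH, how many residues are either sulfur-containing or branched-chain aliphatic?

Sulfur-containing: C, M. Branched-chain aliphatic: I, L, V.
Sulfur-containing residues here: M15 (1).
Branched-chain aliphatic residues here: V10, V19 (2).
The two groups share no amino acid, so total = 1 + 2 = 3.

3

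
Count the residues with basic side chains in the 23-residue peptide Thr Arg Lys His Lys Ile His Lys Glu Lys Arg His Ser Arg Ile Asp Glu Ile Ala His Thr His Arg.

K, R, and H are the three residues with basic side chains (ε-amine, guanidinium, and imidazole respectively).
Matching residues: Arg2, Lys3, His4, Lys5, His7, Lys8, Lys10, Arg11, His12, Arg14, His20, His22, Arg23.

13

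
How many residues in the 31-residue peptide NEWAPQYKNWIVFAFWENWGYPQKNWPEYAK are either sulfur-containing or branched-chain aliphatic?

Sulfur-containing: C, M. Branched-chain aliphatic: I, L, V.
Sulfur-containing residues here: none (0).
Branched-chain aliphatic residues here: I11, V12 (2).
The two groups share no amino acid, so total = 0 + 2 = 2.

2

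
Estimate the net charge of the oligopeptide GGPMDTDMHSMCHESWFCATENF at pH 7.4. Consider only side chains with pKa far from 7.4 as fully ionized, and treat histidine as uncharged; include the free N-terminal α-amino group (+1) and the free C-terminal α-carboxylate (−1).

The side chains ionized at physiological pH are Lys/Arg (+1) and Asp/Glu (−1); with His treated as neutral, nothing else contributes.
Positive (K, R): none → +0.
Negative (D, E): D5, D7, E14, E21 → −4.
The N-terminus (+1) and C-terminus (−1) cancel.
Net charge = (+0) + (−4) = −4.

-4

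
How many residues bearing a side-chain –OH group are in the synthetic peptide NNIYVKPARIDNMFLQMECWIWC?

S, T, and Y are the three residues with a side-chain hydroxyl.
Matching residues: Y4.

1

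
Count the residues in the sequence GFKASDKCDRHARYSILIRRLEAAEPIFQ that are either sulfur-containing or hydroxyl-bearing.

4

Sulfur-containing: C, M. Hydroxyl-bearing: S, T, Y.
Sulfur-containing residues here: C8 (1).
Hydroxyl-bearing residues here: S5, Y14, S15 (3).
The two groups share no amino acid, so total = 1 + 3 = 4.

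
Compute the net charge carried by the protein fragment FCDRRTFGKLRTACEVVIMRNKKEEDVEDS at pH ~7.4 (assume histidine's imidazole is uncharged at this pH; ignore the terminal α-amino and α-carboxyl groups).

0

At pH ~7.4 the Lys and Arg side chains are protonated (+1), the Asp and Glu side chains are deprotonated (−1), and with His taken as neutral all other side chains carry no charge.
Positive (K, R): R4, R5, K9, R11, R20, K22, K23 → +7.
Negative (D, E): D3, E15, E24, E25, D26, E28, D29 → −7.
Net charge = (+7) + (−7) = 0.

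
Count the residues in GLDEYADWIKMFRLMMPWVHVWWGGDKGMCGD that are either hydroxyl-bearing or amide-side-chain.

1

Hydroxyl-bearing: S, T, Y. Amide-side-chain: N, Q.
Hydroxyl-bearing residues here: Y5 (1).
Amide-side-chain residues here: none (0).
The two groups share no amino acid, so total = 1 + 0 = 1.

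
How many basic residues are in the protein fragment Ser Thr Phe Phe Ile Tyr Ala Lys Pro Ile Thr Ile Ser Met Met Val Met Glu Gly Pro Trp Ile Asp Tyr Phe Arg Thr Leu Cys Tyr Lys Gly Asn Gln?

3

The basic amino acids are Lys (K), Arg (R), and His (H).
Matching residues: Lys8, Arg26, Lys31.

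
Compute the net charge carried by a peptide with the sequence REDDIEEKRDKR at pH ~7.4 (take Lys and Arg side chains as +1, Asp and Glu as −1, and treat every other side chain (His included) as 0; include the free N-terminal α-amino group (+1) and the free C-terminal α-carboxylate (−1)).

-1

Positive (K, R): R1, K8, R9, K11, R12 → +5.
Negative (D, E): E2, D3, D4, E6, E7, D10 → −6.
The N-terminus (+1) and C-terminus (−1) cancel.
Net charge = (+5) + (−6) = −1.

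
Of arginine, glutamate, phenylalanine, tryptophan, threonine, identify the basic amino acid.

arginine

K, R, and H are the three residues with basic side chains (ε-amine, guanidinium, and imidazole respectively).
Of the listed options, only arginine belongs to this group.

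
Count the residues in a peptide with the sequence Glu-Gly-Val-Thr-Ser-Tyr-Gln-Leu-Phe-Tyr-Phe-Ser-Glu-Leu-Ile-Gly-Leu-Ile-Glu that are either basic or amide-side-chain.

Basic: H, K, R. Amide-side-chain: N, Q.
Basic residues here: none (0).
Amide-side-chain residues here: Gln7 (1).
The two groups share no amino acid, so total = 0 + 1 = 1.

1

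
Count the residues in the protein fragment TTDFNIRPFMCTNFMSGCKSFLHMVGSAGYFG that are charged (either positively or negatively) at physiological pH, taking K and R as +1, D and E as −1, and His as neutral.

Charged side chains at pH ~7.4: K, R (positive); D, E (negative).
Matching residues: D3, R7, K19.

3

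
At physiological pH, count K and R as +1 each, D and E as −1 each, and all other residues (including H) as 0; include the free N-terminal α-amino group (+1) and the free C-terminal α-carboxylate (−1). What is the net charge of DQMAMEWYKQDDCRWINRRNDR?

0

Positive (K, R): K9, R14, R18, R19, R22 → +5.
Negative (D, E): D1, E6, D11, D12, D21 → −5.
The N-terminus (+1) and C-terminus (−1) cancel.
Net charge = (+5) + (−5) = 0.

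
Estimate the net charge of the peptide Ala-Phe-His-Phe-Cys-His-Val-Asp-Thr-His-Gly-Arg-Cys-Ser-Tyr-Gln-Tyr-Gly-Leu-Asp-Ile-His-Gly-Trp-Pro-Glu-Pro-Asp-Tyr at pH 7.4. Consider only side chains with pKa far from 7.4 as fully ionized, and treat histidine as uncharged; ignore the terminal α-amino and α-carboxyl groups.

At pH ~7.4 the Lys and Arg side chains are protonated (+1), the Asp and Glu side chains are deprotonated (−1), and with His taken as neutral all other side chains carry no charge.
Positive (K, R): Arg12 → +1.
Negative (D, E): Asp8, Asp20, Glu26, Asp28 → −4.
Net charge = (+1) + (−4) = −3.

-3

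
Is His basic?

Yes

The basic amino acids are Lys (K), Arg (R), and His (H).
Histidine is in this group.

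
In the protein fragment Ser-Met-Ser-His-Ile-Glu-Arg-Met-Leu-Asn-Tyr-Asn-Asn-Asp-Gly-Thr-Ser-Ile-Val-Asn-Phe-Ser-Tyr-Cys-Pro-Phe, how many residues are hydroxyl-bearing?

7

The –OH-bearing residues are Ser, Thr (aliphatic alcohols), and Tyr (phenol).
Matching residues: Ser1, Ser3, Tyr11, Thr16, Ser17, Ser22, Tyr23.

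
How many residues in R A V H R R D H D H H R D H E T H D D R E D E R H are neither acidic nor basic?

Acidic: D, E. Basic: K, R, H. All other residues are neither.
Matching residues: A2, V3, T16.

3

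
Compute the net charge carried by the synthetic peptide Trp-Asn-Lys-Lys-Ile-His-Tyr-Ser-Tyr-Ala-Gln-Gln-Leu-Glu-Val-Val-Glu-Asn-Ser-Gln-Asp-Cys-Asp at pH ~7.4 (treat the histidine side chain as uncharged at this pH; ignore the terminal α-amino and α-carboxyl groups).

-2

Near pH 7.4, K and R contribute +1 each, D and E contribute −1 each, and every other side chain (His included, as stated) is uncharged.
Positive (K, R): Lys3, Lys4 → +2.
Negative (D, E): Glu14, Glu17, Asp21, Asp23 → −4.
Net charge = (+2) + (−4) = −2.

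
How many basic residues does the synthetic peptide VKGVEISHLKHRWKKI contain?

7

Lysine (K), arginine (R), and histidine (H) have basic, nitrogen-containing side chains.
Matching residues: K2, H8, K10, H11, R12, K14, K15.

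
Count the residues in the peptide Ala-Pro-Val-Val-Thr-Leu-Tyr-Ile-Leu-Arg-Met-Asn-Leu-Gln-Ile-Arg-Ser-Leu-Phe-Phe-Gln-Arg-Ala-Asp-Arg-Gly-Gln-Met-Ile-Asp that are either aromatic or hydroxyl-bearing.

5

Aromatic: F, W, Y. Hydroxyl-bearing: S, T, Y.
Aromatic residues here: Tyr7, Phe19, Phe20 (3).
Hydroxyl-bearing residues here: Thr5, Tyr7, Ser17 (3).
Y is in both groups, so the 1 Y residue must not be double-counted.
Total = 3 + 3 − 1 = 5.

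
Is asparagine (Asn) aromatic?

No

The aromatic amino acids are Phe (F, benzyl), Trp (W, indole), and Tyr (Y, phenol).
Asparagine is not in this group.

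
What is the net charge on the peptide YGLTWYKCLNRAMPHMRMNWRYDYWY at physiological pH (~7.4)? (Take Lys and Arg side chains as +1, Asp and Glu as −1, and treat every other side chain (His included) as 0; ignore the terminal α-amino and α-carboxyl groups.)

+3

Positive (K, R): K7, R11, R17, R21 → +4.
Negative (D, E): D23 → −1.
Net charge = (+4) + (−1) = +3.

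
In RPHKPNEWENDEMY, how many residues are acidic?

Aspartate (D) and glutamate (E) have carboxylic-acid side chains and are the acidic amino acids.
Matching residues: E7, E9, D11, E12.

4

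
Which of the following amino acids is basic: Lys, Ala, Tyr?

Lysine (K), arginine (R), and histidine (H) have basic, nitrogen-containing side chains.
Of the listed options, only Lys belongs to this group.

Lys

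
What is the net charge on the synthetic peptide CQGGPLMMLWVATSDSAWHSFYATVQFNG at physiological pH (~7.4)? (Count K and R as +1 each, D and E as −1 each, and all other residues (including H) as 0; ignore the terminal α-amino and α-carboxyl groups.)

-1

Positive (K, R): none → +0.
Negative (D, E): D15 → −1.
Net charge = (+0) + (−1) = −1.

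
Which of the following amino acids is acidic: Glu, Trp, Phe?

Glu

The acidic residues are Asp (D) and Glu (E), whose side chains end in a carboxylate group.
Of the listed options, only Glu belongs to this group.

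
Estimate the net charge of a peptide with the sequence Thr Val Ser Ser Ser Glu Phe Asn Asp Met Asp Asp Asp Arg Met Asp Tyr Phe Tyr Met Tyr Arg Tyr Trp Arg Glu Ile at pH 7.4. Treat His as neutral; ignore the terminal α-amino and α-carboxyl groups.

-4

At pH ~7.4 the Lys and Arg side chains are protonated (+1), the Asp and Glu side chains are deprotonated (−1), and with His taken as neutral all other side chains carry no charge.
Positive (K, R): Arg14, Arg22, Arg25 → +3.
Negative (D, E): Glu6, Asp9, Asp11, Asp12, Asp13, Asp16, Glu26 → −7.
Net charge = (+3) + (−7) = −4.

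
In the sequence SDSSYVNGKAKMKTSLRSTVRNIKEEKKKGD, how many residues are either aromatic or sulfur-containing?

2

Aromatic: F, W, Y. Sulfur-containing: C, M.
Aromatic residues here: Y5 (1).
Sulfur-containing residues here: M12 (1).
The two groups share no amino acid, so total = 1 + 1 = 2.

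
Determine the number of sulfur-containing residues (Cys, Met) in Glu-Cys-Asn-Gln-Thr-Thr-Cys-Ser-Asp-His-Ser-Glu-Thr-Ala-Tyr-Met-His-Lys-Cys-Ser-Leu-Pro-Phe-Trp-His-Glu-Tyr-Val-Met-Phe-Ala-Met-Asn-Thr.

6

Matching residues: Cys2, Cys7, Met16, Cys19, Met29, Met32.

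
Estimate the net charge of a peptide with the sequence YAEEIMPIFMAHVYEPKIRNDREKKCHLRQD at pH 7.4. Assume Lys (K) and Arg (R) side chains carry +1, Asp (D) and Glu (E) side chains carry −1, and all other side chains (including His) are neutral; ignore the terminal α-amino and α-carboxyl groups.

0

Positive (K, R): K17, R19, R22, K24, K25, R29 → +6.
Negative (D, E): E3, E4, E15, D21, E23, D31 → −6.
Net charge = (+6) + (−6) = 0.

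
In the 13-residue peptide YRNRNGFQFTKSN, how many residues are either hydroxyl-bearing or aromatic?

5

Hydroxyl-bearing: S, T, Y. Aromatic: F, W, Y.
Hydroxyl-bearing residues here: Y1, T10, S12 (3).
Aromatic residues here: Y1, F7, F9 (3).
Y is in both groups, so the 1 Y residue must not be double-counted.
Total = 3 + 3 − 1 = 5.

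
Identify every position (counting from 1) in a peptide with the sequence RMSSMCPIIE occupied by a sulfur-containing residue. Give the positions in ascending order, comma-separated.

The sulfur-bearing residues are cysteine (–SH) and methionine (–S–CH₃).
Matching residues: M2, M5, C6.

2, 5, 6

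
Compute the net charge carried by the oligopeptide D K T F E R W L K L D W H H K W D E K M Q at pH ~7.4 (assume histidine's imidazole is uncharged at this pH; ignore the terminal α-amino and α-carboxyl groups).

0

The side chains ionized at physiological pH are Lys/Arg (+1) and Asp/Glu (−1); with His treated as neutral, nothing else contributes.
Positive (K, R): K2, R6, K9, K15, K19 → +5.
Negative (D, E): D1, E5, D11, D17, E18 → −5.
Net charge = (+5) + (−5) = 0.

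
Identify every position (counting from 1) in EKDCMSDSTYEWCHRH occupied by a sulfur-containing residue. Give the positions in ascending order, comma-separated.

4, 5, 13

The sulfur-bearing residues are cysteine (–SH) and methionine (–S–CH₃).
Matching residues: C4, M5, C13.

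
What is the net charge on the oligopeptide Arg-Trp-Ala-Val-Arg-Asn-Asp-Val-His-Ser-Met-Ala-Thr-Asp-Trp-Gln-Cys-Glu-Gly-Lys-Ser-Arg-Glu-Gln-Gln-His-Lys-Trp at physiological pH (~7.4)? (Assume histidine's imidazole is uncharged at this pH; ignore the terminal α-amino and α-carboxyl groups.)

At pH ~7.4 the Lys and Arg side chains are protonated (+1), the Asp and Glu side chains are deprotonated (−1), and with His taken as neutral all other side chains carry no charge.
Positive (K, R): Arg1, Arg5, Lys20, Arg22, Lys27 → +5.
Negative (D, E): Asp7, Asp14, Glu18, Glu23 → −4.
Net charge = (+5) + (−4) = +1.

+1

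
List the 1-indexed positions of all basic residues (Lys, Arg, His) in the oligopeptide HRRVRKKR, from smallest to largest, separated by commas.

Matching residues: H1, R2, R3, R5, K6, K7, R8.

1, 2, 3, 5, 6, 7, 8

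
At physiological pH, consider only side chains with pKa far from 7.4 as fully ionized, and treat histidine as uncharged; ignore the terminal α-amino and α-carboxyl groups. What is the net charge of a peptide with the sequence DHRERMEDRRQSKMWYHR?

The side chains ionized at physiological pH are Lys/Arg (+1) and Asp/Glu (−1); with His treated as neutral, nothing else contributes.
Positive (K, R): R3, R5, R9, R10, K13, R18 → +6.
Negative (D, E): D1, E4, E7, D8 → −4.
Net charge = (+6) + (−4) = +2.

+2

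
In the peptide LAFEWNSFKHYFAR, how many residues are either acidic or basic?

4

Acidic: D, E. Basic: H, K, R.
Acidic residues here: E4 (1).
Basic residues here: K9, H10, R14 (3).
The two groups share no amino acid, so total = 1 + 3 = 4.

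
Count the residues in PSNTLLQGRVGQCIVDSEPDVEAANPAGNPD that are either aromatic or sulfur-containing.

1

Aromatic: F, W, Y. Sulfur-containing: C, M.
Aromatic residues here: none (0).
Sulfur-containing residues here: C13 (1).
The two groups share no amino acid, so total = 0 + 1 = 1.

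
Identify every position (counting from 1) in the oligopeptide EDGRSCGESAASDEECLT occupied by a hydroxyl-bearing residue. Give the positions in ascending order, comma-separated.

Serine (S), threonine (T), and tyrosine (Y) each carry a hydroxyl group on the side chain.
Matching residues: S5, S9, S12, T18.

5, 9, 12, 18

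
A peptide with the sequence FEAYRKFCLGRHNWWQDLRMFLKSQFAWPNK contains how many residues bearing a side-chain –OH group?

S, T, and Y are the three residues with a side-chain hydroxyl.
Matching residues: Y4, S24.

2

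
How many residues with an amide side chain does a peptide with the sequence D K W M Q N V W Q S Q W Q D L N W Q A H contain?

7

Only N (asparagine) and Q (glutamine) carry a side-chain carboxamide.
Matching residues: Q5, N6, Q9, Q11, Q13, N16, Q18.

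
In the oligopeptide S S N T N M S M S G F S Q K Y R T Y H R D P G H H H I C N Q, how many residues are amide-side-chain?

5

Only N (asparagine) and Q (glutamine) carry a side-chain carboxamide.
Matching residues: N3, N5, Q13, N29, Q30.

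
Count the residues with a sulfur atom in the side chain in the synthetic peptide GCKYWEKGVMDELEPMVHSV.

Cysteine (C, thiol) and methionine (M, thioether) are the two sulfur-containing amino acids.
Matching residues: C2, M10, M16.

3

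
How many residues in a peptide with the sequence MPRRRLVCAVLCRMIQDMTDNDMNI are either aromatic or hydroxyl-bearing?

1

Aromatic: F, W, Y. Hydroxyl-bearing: S, T, Y.
Aromatic residues here: none (0).
Hydroxyl-bearing residues here: T19 (1).
(Y belongs to both groups, but none appear in this sequence.) Total = 0 + 1 = 1.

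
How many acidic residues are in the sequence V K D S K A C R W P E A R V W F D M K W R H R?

The acidic residues are Asp (D) and Glu (E), whose side chains end in a carboxylate group.
Matching residues: D3, E11, D17.

3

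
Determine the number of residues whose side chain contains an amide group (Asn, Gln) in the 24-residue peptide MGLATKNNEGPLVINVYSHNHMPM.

4

Matching residues: N7, N8, N15, N20.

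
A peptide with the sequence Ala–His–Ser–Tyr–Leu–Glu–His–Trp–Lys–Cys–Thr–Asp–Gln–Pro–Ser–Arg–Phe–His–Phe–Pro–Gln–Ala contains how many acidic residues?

Aspartate (D) and glutamate (E) have carboxylic-acid side chains and are the acidic amino acids.
Matching residues: Glu6, Asp12.

2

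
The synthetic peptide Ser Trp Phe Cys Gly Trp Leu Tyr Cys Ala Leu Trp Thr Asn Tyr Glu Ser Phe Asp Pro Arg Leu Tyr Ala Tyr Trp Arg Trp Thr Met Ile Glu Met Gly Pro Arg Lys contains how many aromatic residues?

The aromatic amino acids are Phe (F, benzyl), Trp (W, indole), and Tyr (Y, phenol).
Matching residues: Trp2, Phe3, Trp6, Tyr8, Trp12, Tyr15, Phe18, Tyr23, Tyr25, Trp26, Trp28.

11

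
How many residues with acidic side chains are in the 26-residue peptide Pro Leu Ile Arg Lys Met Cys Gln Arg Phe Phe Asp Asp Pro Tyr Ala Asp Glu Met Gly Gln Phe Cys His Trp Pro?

Only D (aspartate) and E (glutamate) carry a side-chain carboxylic acid.
Matching residues: Asp12, Asp13, Asp17, Glu18.

4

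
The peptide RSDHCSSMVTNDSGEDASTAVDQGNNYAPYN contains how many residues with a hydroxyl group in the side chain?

Serine (S), threonine (T), and tyrosine (Y) each carry a hydroxyl group on the side chain.
Matching residues: S2, S6, S7, T10, S13, S18, T19, Y27, Y30.

9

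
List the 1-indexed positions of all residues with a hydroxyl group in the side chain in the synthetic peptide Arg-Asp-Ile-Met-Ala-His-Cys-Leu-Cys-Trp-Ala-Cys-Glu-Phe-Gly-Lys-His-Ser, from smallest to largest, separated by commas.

Serine (S), threonine (T), and tyrosine (Y) each carry a hydroxyl group on the side chain.
Matching residues: Ser18.

18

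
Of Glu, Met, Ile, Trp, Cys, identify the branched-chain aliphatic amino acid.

The BCAAs are Val, Leu, and Ile — aliphatic side chains with a branch point.
Of the listed options, only Ile belongs to this group.

Ile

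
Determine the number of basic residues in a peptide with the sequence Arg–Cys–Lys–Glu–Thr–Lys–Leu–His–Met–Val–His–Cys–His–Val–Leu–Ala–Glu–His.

Lysine (K), arginine (R), and histidine (H) have basic, nitrogen-containing side chains.
Matching residues: Arg1, Lys3, Lys6, His8, His11, His13, His18.

7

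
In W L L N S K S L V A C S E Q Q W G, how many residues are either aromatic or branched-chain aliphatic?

6

Aromatic: F, W, Y. Branched-chain aliphatic: I, L, V.
Aromatic residues here: W1, W16 (2).
Branched-chain aliphatic residues here: L2, L3, L8, V9 (4).
The two groups share no amino acid, so total = 2 + 4 = 6.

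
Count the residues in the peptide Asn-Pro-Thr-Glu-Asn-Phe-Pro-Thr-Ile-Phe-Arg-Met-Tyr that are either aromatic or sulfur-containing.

Aromatic: F, W, Y. Sulfur-containing: C, M.
Aromatic residues here: Phe6, Phe10, Tyr13 (3).
Sulfur-containing residues here: Met12 (1).
The two groups share no amino acid, so total = 3 + 1 = 4.

4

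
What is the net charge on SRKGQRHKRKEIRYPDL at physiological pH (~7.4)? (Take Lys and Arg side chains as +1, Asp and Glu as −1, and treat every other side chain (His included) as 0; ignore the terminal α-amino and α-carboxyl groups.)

Positive (K, R): R2, K3, R6, K8, R9, K10, R13 → +7.
Negative (D, E): E11, D16 → −2.
Net charge = (+7) + (−2) = +5.

+5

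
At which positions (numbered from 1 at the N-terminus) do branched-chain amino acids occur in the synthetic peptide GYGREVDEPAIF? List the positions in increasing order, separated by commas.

The BCAAs are Val, Leu, and Ile — aliphatic side chains with a branch point.
Matching residues: V6, I11.

6, 11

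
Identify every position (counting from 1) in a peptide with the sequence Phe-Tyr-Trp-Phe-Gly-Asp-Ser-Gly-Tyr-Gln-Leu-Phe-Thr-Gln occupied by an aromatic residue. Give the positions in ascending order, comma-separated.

1, 2, 3, 4, 9, 12

Phenylalanine (F), tryptophan (W), and tyrosine (Y) have aromatic ring side chains.
Matching residues: Phe1, Tyr2, Trp3, Phe4, Tyr9, Phe12.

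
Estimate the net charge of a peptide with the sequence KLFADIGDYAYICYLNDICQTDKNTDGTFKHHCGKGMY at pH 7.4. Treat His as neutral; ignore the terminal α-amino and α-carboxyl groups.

-1

At pH ~7.4 the Lys and Arg side chains are protonated (+1), the Asp and Glu side chains are deprotonated (−1), and with His taken as neutral all other side chains carry no charge.
Positive (K, R): K1, K23, K30, K35 → +4.
Negative (D, E): D5, D8, D17, D22, D26 → −5.
Net charge = (+4) + (−5) = −1.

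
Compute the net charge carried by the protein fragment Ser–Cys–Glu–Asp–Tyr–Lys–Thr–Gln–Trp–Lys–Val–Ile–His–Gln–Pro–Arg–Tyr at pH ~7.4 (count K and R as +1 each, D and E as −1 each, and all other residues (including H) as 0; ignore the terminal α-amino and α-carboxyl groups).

Positive (K, R): Lys6, Lys10, Arg16 → +3.
Negative (D, E): Glu3, Asp4 → −2.
Net charge = (+3) + (−2) = +1.

+1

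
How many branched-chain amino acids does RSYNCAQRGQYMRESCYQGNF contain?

V, L, and I make up the branched-chain aliphatic group.
None of the 21 residues belong to this group.

0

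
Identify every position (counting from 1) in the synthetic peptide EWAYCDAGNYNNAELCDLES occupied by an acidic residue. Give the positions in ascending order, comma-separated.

Matching residues: E1, D6, E14, D17, E19.

1, 6, 14, 17, 19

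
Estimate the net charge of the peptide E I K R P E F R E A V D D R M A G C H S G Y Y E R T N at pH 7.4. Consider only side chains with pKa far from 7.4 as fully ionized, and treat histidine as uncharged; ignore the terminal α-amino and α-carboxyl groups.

At pH ~7.4 the Lys and Arg side chains are protonated (+1), the Asp and Glu side chains are deprotonated (−1), and with His taken as neutral all other side chains carry no charge.
Positive (K, R): K3, R4, R8, R14, R25 → +5.
Negative (D, E): E1, E6, E9, D12, D13, E24 → −6.
Net charge = (+5) + (−6) = −1.

-1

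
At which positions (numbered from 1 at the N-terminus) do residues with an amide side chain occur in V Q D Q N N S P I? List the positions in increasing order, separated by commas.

Asparagine (N) and glutamine (Q) have uncharged amide side chains.
Matching residues: Q2, Q4, N5, N6.

2, 4, 5, 6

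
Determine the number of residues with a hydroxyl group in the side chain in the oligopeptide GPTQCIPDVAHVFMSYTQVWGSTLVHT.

The –OH-bearing residues are Ser, Thr (aliphatic alcohols), and Tyr (phenol).
Matching residues: T3, S15, Y16, T17, S22, T23, T27.

7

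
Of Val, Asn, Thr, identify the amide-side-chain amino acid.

The amide-side-chain residues are Asn (N) and Gln (Q).
Of the listed options, only Asn belongs to this group.

Asn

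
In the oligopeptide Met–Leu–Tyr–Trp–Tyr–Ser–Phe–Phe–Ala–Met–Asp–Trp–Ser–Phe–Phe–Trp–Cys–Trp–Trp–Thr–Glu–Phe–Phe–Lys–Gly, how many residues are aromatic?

13

The aromatic amino acids are Phe (F, benzyl), Trp (W, indole), and Tyr (Y, phenol).
Matching residues: Tyr3, Trp4, Tyr5, Phe7, Phe8, Trp12, Phe14, Phe15, Trp16, Trp18, Trp19, Phe22, Phe23.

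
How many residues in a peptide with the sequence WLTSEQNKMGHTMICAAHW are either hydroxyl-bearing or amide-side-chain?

Hydroxyl-bearing: S, T, Y. Amide-side-chain: N, Q.
Hydroxyl-bearing residues here: T3, S4, T12 (3).
Amide-side-chain residues here: Q6, N7 (2).
The two groups share no amino acid, so total = 3 + 2 = 5.

5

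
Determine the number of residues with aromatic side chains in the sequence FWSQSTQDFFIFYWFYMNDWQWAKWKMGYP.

13

The aromatic amino acids are Phe (F, benzyl), Trp (W, indole), and Tyr (Y, phenol).
Matching residues: F1, W2, F9, F10, F12, Y13, W14, F15, Y16, W20, W22, W25, Y29.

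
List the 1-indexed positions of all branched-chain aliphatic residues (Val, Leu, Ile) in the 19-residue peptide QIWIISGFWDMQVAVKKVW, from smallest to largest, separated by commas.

2, 4, 5, 13, 15, 18

Matching residues: I2, I4, I5, V13, V15, V18.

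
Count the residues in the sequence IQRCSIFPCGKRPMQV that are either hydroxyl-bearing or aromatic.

Hydroxyl-bearing: S, T, Y. Aromatic: F, W, Y.
Hydroxyl-bearing residues here: S5 (1).
Aromatic residues here: F7 (1).
(Y belongs to both groups, but none appear in this sequence.) Total = 1 + 1 = 2.

2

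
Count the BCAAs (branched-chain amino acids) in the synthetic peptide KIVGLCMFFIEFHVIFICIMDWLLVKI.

12

V, L, and I make up the branched-chain aliphatic group.
Matching residues: I2, V3, L5, I10, V14, I15, I17, I19, L23, L24, V25, I27.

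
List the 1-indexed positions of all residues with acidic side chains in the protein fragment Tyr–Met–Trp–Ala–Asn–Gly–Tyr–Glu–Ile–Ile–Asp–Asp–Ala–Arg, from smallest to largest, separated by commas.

The acidic residues are Asp (D) and Glu (E), whose side chains end in a carboxylate group.
Matching residues: Glu8, Asp11, Asp12.

8, 11, 12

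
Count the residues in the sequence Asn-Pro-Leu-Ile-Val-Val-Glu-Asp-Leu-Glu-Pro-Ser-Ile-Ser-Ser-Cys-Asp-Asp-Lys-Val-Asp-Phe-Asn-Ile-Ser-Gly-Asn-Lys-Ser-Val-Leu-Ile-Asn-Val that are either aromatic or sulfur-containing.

Aromatic: F, W, Y. Sulfur-containing: C, M.
Aromatic residues here: Phe22 (1).
Sulfur-containing residues here: Cys16 (1).
The two groups share no amino acid, so total = 1 + 1 = 2.

2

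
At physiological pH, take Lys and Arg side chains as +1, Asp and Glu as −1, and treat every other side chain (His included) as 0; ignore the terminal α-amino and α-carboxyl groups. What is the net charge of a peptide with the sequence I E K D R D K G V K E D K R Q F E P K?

+1

Positive (K, R): K3, R5, K7, K10, K13, R14, K19 → +7.
Negative (D, E): E2, D4, D6, E11, D12, E17 → −6.
Net charge = (+7) + (−6) = +1.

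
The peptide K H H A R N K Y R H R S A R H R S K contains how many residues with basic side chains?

The basic amino acids are Lys (K), Arg (R), and His (H).
Matching residues: K1, H2, H3, R5, K7, R9, H10, R11, R14, H15, R16, K18.

12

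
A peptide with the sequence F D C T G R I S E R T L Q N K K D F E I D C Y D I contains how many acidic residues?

6

The acidic residues are Asp (D) and Glu (E), whose side chains end in a carboxylate group.
Matching residues: D2, E9, D17, E19, D21, D24.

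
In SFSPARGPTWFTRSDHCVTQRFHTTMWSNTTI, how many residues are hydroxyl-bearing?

S, T, and Y are the three residues with a side-chain hydroxyl.
Matching residues: S1, S3, T9, T12, S14, T19, T24, T25, S28, T30, T31.

11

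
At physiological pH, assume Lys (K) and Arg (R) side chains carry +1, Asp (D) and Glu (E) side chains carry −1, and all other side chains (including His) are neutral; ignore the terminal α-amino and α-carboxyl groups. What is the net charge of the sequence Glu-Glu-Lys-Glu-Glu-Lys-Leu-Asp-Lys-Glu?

Positive (K, R): Lys3, Lys6, Lys9 → +3.
Negative (D, E): Glu1, Glu2, Glu4, Glu5, Asp8, Glu10 → −6.
Net charge = (+3) + (−6) = −3.

-3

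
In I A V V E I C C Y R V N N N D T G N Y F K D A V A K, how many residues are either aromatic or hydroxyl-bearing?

Aromatic: F, W, Y. Hydroxyl-bearing: S, T, Y.
Aromatic residues here: Y9, Y19, F20 (3).
Hydroxyl-bearing residues here: Y9, T16, Y19 (3).
Y is in both groups, so the 2 Y residues must not be double-counted.
Total = 3 + 3 − 2 = 4.

4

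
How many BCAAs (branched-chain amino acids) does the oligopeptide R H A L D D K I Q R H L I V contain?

V, L, and I make up the branched-chain aliphatic group.
Matching residues: L4, I8, L12, I13, V14.

5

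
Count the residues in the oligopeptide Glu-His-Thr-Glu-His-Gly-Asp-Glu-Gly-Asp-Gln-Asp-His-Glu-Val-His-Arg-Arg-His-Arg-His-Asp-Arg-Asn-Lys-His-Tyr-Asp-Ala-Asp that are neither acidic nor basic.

Acidic: D, E. Basic: K, R, H. All other residues are neither.
Matching residues: Thr3, Gly6, Gly9, Gln11, Val15, Asn24, Tyr27, Ala29.

8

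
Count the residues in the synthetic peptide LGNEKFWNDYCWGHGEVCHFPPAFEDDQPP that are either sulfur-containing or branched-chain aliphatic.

Sulfur-containing: C, M. Branched-chain aliphatic: I, L, V.
Sulfur-containing residues here: C11, C18 (2).
Branched-chain aliphatic residues here: L1, V17 (2).
The two groups share no amino acid, so total = 2 + 2 = 4.

4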